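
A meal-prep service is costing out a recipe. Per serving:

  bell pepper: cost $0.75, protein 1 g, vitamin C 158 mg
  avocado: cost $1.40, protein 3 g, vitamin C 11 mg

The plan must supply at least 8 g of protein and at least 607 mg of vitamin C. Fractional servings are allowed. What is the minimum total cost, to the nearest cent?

An LP optimum is at a vertex; with two nutrient constraints at most two foods are used. Check each candidate.
bell pepper only: max(8/1, 607/158) = 8 servings → $6.00.
avocado only: max(8/3, 607/11) = 55.18 servings → $77.25.
bell pepper + avocado with both tight: 3.743 servings and 1.419 servings → $4.79.
The minimum over all feasible corners is $4.79.

$4.79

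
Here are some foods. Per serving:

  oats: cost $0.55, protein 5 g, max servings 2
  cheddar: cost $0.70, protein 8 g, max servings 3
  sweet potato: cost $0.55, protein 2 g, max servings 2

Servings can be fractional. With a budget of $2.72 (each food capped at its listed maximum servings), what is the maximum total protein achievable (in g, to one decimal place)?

29.6 g

Protein per dollar: cheddar 11.43, oats 9.091, sweet potato 3.636.
Take 3 servings of cheddar: spends $2.10, +24.0 g protein (running total 24.0 g).
Take 1.127 servings of oats: spends $0.62, +5.6 g protein (running total 29.6 g).
Greedy by best ratio exhausts the cost allowance optimally: 29.6 g.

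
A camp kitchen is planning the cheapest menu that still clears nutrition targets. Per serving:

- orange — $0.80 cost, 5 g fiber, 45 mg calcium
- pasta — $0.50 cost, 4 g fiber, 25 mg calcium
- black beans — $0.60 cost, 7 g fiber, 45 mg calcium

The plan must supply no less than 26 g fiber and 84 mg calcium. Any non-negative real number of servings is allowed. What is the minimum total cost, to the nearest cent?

$2.23

For a min-cost LP with two ≥-constraints, a basic feasible solution has at most two positive variables.
orange only: max(26/5, 84/45) = 5.2 servings → $4.16.
pasta only: max(26/4, 84/25) = 6.5 servings → $3.25.
black beans only: max(26/7, 84/45) = 3.714 servings → $2.23.
orange + pasta: intersection lies outside the first quadrant.
orange + black beans with both targets exact would need a negative amount; discard.
pasta + black beans: the both-tight solution has a negative serving — not a feasible corner.
The minimum over all feasible corners is $2.23.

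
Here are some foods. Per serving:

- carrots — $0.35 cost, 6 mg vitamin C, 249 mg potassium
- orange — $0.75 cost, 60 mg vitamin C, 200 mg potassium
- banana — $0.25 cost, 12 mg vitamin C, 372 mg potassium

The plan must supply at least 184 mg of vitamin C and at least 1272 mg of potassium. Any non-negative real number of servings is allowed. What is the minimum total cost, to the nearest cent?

$2.50

carrots only: max(184/6, 1272/249) = 30.67 servings → $10.73.
orange only: max(184/60, 1272/200) = 6.36 servings → $4.77.
banana only: max(184/12, 1272/372) = 15.33 servings → $3.83.
carrots + orange with both tight: 2.876 servings and 2.779 servings → $3.09.
carrots + banana: intersection lies outside the first quadrant.
orange + banana with both tight: 2.67 servings and 1.984 servings → $2.50.
So the least-cost plan costs $2.50.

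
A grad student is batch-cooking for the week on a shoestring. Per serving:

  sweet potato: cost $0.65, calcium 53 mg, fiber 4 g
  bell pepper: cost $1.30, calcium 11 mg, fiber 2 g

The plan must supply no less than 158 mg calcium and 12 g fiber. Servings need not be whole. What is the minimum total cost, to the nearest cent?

$1.95

sweet potato only: max(158/53, 12/4) = 3 servings → $1.95.
bell pepper only: max(158/11, 12/2) = 14.36 servings → $18.67.
sweet potato + bell pepper with both tight: 2.968 servings and 0.06452 servings → $2.01.
So the least-cost plan costs $1.95.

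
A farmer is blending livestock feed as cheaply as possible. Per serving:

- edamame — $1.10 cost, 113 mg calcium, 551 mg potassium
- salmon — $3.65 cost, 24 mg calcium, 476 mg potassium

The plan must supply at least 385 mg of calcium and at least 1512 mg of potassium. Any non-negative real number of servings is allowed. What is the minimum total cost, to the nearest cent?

$3.75

The cheapest plan sits at a corner of the feasible region — with two constraints it uses at most two foods.
edamame only: max(385/113, 1512/551) = 3.407 servings → $3.75.
salmon only: max(385/24, 1512/476) = 16.04 servings → $58.55.
edamame + salmon: intersection lies outside the first quadrant.
The minimum over all feasible corners is $3.75.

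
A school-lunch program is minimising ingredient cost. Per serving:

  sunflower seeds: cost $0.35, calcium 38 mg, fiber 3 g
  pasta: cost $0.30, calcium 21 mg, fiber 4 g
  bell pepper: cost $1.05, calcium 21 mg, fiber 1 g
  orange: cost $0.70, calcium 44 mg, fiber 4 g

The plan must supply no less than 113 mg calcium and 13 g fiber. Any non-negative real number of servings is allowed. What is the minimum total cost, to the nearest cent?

With two linear requirements the optimum uses one or two foods; enumerate the corners.
sunflower seeds only: max(113/38, 13/3) = 4.333 servings → $1.52.
pasta only: max(113/21, 13/4) = 5.381 servings → $1.61.
bell pepper only: max(113/21, 13/1) = 13 servings → $13.65.
orange only: max(113/44, 13/4) = 3.25 servings → $2.27.
sunflower seeds + pasta with both tight: 2.011 servings and 1.742 servings → $1.23.
sunflower seeds + bell pepper: intersection lies outside the first quadrant.
sunflower seeds + orange with both targets exact would need a negative amount; discard.
pasta + bell pepper with both tight: 2.54 servings and 2.841 servings → $3.75.
pasta + orange with both tight: 1.304 servings and 1.946 servings → $1.75.
bell pepper + orange: the both-tight solution has a negative serving — not a feasible corner.
Cheapest feasible corner: $1.23.

$1.23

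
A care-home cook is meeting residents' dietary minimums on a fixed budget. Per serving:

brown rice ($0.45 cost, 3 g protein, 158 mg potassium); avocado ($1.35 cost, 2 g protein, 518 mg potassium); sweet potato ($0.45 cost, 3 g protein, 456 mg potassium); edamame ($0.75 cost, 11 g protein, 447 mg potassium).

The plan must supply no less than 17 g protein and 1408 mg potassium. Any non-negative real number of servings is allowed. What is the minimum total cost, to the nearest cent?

brown rice only: max(17/3, 1408/158) = 8.911 servings → $4.01.
avocado only: max(17/2, 1408/518) = 8.5 servings → $11.47.
sweet potato only: max(17/3, 1408/456) = 5.667 servings → $2.55.
edamame only: max(17/11, 1408/447) = 3.15 servings → $2.36.
brown rice + avocado with both tight: 4.838 servings and 1.242 servings → $3.85.
brown rice + sweet potato with both tight: 3.946 servings and 1.72 servings → $2.55.
brown rice + edamame with both targets exact would need a negative amount; discard.
avocado + sweet potato: intersection lies outside the first quadrant.
avocado + edamame with both tight: 1.642 servings and 1.247 servings → $3.15.
sweet potato + edamame with both tight: 2.147 servings and 0.96 servings → $1.69.
So the least-cost plan costs $1.69.

$1.69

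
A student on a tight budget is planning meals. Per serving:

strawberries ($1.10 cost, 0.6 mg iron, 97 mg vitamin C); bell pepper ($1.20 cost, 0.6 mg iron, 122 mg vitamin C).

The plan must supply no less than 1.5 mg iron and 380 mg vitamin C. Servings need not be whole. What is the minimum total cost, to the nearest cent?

strawberries only: max(1.5/0.6, 380/97) = 3.918 servings → $4.31.
bell pepper only: max(1.5/0.6, 380/122) = 3.115 servings → $3.74.
strawberries + bell pepper with both targets exact would need a negative amount; discard.
Cheapest feasible corner: $3.74.

$3.74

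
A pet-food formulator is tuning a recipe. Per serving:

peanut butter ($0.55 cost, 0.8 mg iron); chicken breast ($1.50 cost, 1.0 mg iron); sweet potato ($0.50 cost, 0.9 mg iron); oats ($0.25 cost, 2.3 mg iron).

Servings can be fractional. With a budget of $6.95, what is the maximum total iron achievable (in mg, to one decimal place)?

Iron per dollar: oats 9.2, sweet potato 1.8, peanut butter 1.455, chicken breast 0.6667.
With no serving limits, spend the whole cost allowance on oats: $6.95 / $0.25 × 2.3 mg = 63.9 mg.

63.9 mg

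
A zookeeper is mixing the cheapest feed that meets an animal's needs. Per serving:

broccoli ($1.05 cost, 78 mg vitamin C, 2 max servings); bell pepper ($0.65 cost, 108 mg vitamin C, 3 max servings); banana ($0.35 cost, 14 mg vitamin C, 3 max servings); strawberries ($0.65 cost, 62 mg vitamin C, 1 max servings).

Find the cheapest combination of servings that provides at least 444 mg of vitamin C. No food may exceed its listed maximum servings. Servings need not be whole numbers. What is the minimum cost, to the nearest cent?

$3.38

Cost per mg of vitamin C: bell pepper $0.0060, strawberries $0.0105, broccoli $0.0135, banana $0.0250.
Take 3 servings of bell pepper: +324.0 mg vitamin C for $1.95 (total $1.95, still need 120.0 mg).
Take 1 serving of strawberries: +62.0 mg vitamin C for $0.65 (total $2.60, still need 58.0 mg).
Take 0.7436 servings of broccoli: +58.0 mg vitamin C for $0.78 (total $3.38, still need 0.0 mg).
Greedy by cheapest-per-mg is optimal for a single linear constraint, so the minimum cost is $3.38.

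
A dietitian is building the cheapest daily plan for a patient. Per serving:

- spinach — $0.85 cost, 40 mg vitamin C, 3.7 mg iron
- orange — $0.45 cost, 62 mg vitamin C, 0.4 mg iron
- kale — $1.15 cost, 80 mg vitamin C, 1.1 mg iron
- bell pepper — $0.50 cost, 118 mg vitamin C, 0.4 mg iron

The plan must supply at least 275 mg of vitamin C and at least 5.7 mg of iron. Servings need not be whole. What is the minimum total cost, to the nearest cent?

The cheapest plan sits at a corner of the feasible region — with two constraints it uses at most two foods.
spinach only: max(275/40, 5.7/3.7) = 6.875 servings → $5.84.
orange only: max(275/62, 5.7/0.4) = 14.25 servings → $6.41.
kale only: max(275/80, 5.7/1.1) = 5.182 servings → $5.96.
bell pepper only: max(275/118, 5.7/0.4) = 14.25 servings → $7.12.
spinach + orange with both tight: 1.141 servings and 3.7 servings → $2.63.
spinach + kale with both tight: 0.6091 servings and 3.133 servings → $4.12.
spinach + bell pepper with both tight: 1.338 servings and 1.877 servings → $2.08.
orange + kale: the both-tight solution has a negative serving — not a feasible corner.
orange + bell pepper: the both-tight solution has a negative serving — not a feasible corner.
kale + bell pepper: the both-tight solution has a negative serving — not a feasible corner.
So the least-cost plan costs $2.08.

$2.08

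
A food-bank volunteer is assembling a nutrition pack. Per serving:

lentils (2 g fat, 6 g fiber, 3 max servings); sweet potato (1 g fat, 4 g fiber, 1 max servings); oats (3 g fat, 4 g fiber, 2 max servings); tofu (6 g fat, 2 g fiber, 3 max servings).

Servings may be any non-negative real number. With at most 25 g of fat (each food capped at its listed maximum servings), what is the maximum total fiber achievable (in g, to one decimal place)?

Fiber per g fat: sweet potato 4, lentils 3, oats 1.333, tofu 0.3333.
Take 1 serving of sweet potato: uses 1 g fat, +4.0 g fiber (running total 4.0 g).
Take 3 servings of lentils: uses 6 g fat, +18.0 g fiber (running total 22.0 g).
Take 2 servings of oats: uses 6 g fat, +8.0 g fiber (running total 30.0 g).
Take 2 servings of tofu: uses 12 g fat, +4.0 g fiber (running total 34.0 g).
Filling greedily by fiber-per-g fat is optimal for one linear limit, giving 34.0 g.

34.0 g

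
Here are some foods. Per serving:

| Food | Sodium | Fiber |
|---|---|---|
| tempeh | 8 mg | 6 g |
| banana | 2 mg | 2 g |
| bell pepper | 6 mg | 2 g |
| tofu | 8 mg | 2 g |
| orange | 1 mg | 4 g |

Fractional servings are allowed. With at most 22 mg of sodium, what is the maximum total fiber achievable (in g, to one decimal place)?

88.0 g

Fiber per mg sodium: orange 4, banana 1, tempeh 0.75, bell pepper 0.3333, tofu 0.25.
With no serving limits, spend the whole sodium allowance on orange: 22 mg / 1 mg × 4 g = 88.0 g.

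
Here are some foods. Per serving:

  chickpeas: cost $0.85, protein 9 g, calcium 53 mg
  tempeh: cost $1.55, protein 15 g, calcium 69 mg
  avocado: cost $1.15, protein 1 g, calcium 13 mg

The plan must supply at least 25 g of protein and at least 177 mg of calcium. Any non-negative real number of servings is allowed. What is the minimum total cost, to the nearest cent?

An LP optimum is at a vertex; with two nutrient constraints at most two foods are used. Check each candidate.
chickpeas only: max(25/9, 177/53) = 3.34 servings → $2.84.
tempeh only: max(25/15, 177/69) = 2.565 servings → $3.98.
avocado only: max(25/1, 177/13) = 25 servings → $28.75.
chickpeas + tempeh: intersection lies outside the first quadrant.
chickpeas + avocado with both tight: 2.312 servings and 4.188 servings → $6.78.
tempeh + avocado with both tight: 1.175 servings and 7.381 servings → $10.31.
The minimum over all feasible corners is $2.84.

$2.84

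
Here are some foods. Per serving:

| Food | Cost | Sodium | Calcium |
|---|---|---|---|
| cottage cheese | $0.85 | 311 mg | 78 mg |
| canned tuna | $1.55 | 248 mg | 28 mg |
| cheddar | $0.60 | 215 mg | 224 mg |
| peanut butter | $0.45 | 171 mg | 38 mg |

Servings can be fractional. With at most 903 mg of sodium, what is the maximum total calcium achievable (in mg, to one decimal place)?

Calcium per mg sodium: cheddar 1.042, cottage cheese 0.2508, peanut butter 0.2222, canned tuna 0.1129.
With no serving limits, spend the whole sodium allowance on cheddar: 903 mg / 215 mg × 224 mg = 940.8 mg.

940.8 mg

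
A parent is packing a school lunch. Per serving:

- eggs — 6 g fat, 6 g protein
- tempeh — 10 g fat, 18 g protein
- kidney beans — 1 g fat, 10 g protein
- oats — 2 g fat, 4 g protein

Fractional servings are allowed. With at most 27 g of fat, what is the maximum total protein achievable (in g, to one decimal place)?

Protein per g fat: kidney beans 10, oats 2, tempeh 1.8, eggs 1.
With no serving limits, spend the whole fat allowance on kidney beans: 27 g / 1 g × 10 g = 270.0 g.

270.0 g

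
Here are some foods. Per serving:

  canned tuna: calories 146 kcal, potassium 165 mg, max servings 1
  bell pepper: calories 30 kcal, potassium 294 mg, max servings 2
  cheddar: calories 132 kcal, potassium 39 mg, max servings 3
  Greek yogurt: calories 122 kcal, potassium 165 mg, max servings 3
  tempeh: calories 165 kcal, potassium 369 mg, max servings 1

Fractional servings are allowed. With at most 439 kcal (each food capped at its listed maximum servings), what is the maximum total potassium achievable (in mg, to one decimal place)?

Potassium per kcal: bell pepper 9.8, tempeh 2.236, Greek yogurt 1.352, canned tuna 1.13, cheddar 0.2955.
Take 2 servings of bell pepper: uses 60 kcal, +588.0 mg potassium (running total 588.0 mg).
Take 1 serving of tempeh: uses 165 kcal, +369.0 mg potassium (running total 957.0 mg).
Take 1.754 servings of Greek yogurt: uses 214 kcal, +289.4 mg potassium (running total 1246.4 mg).
Greedy by best ratio exhausts the calories allowance optimally: 1246.4 mg.

1246.4 mg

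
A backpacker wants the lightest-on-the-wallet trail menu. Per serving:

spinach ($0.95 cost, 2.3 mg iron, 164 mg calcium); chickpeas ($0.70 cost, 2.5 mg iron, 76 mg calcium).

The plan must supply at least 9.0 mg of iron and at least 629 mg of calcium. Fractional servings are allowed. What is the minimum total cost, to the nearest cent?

spinach only: max(9.0/2.3, 629/164) = 3.913 servings → $3.72.
chickpeas only: max(9.0/2.5, 629/76) = 8.276 servings → $5.79.
spinach + chickpeas with both tight: 3.778 servings and 0.1246 servings → $3.68.
So the least-cost plan costs $3.68.

$3.68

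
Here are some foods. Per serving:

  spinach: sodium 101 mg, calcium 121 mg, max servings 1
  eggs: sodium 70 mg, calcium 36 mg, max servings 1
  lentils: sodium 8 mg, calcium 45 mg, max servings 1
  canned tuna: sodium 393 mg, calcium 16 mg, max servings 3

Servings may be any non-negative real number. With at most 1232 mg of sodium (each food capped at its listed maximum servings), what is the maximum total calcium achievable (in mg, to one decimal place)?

Calcium per mg sodium: lentils 5.625, spinach 1.198, eggs 0.5143, canned tuna 0.04071.
Take 1 serving of lentils: uses 8 mg sodium, +45.0 mg calcium (running total 45.0 mg).
Take 1 serving of spinach: uses 101 mg sodium, +121.0 mg calcium (running total 166.0 mg).
Take 1 serving of eggs: uses 70 mg sodium, +36.0 mg calcium (running total 202.0 mg).
Take 2.679 servings of canned tuna: uses 1053 mg sodium, +42.9 mg calcium (running total 244.9 mg).
Greedy by best ratio exhausts the sodium allowance optimally: 244.9 mg.

244.9 mg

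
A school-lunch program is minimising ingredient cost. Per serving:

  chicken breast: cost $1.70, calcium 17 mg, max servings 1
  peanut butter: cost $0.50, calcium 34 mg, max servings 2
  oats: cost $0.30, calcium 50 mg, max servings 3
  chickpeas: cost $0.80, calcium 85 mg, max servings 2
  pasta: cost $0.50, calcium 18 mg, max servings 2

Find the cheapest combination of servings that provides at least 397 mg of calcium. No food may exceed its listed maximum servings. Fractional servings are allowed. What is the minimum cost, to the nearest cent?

Cost per mg of calcium: oats $0.0060, chickpeas $0.0094, peanut butter $0.0147, pasta $0.0278, chicken breast $0.1000.
Take 3 servings of oats: +150.0 mg calcium for $0.90 (total $0.90, still need 247.0 mg).
Take 2 servings of chickpeas: +170.0 mg calcium for $1.60 (total $2.50, still need 77.0 mg).
Take 2 servings of peanut butter: +68.0 mg calcium for $1.00 (total $3.50, still need 9.0 mg).
Take 0.5 servings of pasta: +9.0 mg calcium for $0.25 (total $3.75, still need 0.0 mg).
Filling from the cheapest source first is optimal under one linear minimum: $3.75.

$3.75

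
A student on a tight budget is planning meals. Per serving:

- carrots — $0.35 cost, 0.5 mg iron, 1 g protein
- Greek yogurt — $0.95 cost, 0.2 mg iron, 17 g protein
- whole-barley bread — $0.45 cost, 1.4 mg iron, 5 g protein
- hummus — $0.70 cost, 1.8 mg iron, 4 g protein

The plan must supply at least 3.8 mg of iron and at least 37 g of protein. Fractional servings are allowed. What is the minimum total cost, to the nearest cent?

$2.50

carrots only: max(3.8/0.5, 37/1) = 37 servings → $12.95.
Greek yogurt only: max(3.8/0.2, 37/17) = 19 servings → $18.05.
whole-barley bread only: max(3.8/1.4, 37/5) = 7.4 servings → $3.33.
hummus only: max(3.8/1.8, 37/4) = 9.25 servings → $6.47.
carrots + Greek yogurt with both tight: 6.892 servings and 1.771 servings → $4.09.
carrots + whole-barley bread with both targets exact would need a negative amount; discard.
carrots + hummus with both targets exact would need a negative amount; discard.
Greek yogurt + whole-barley bread with both tight: 1.439 servings and 2.509 servings → $2.50.
Greek yogurt + hummus with both tight: 1.725 servings and 1.919 servings → $2.98.
whole-barley bread + hummus: intersection lies outside the first quadrant.
The minimum over all feasible corners is $2.50.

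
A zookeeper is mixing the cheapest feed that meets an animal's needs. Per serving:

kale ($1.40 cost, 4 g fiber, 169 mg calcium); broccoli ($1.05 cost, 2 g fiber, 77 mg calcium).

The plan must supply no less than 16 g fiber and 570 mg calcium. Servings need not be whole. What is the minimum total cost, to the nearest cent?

$5.60

The cheapest plan sits at a corner of the feasible region — with two constraints it uses at most two foods.
kale only: max(16/4, 570/169) = 4 servings → $5.60.
broccoli only: max(16/2, 570/77) = 8 servings → $8.40.
kale + broccoli: the both-tight solution has a negative serving — not a feasible corner.
The minimum over all feasible corners is $5.60.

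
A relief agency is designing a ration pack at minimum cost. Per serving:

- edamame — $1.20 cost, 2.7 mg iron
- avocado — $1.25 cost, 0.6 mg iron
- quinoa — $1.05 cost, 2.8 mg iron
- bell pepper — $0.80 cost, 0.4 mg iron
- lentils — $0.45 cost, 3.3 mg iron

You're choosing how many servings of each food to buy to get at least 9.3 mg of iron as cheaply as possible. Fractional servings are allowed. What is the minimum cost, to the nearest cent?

$1.27

Cost per mg of iron: lentils $0.1364, quinoa $0.3750, edamame $0.4444, bell pepper $2.0000, avocado $2.0833.
With no serving limits, use only lentils: 9.3 mg / 3.3 mg = 2.818 servings × $0.45 = $1.27.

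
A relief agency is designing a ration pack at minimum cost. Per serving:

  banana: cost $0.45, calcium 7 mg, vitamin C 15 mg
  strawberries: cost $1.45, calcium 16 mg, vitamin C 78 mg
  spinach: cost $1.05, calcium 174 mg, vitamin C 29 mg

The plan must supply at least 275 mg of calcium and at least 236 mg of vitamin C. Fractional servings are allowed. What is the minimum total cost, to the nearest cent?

$5.08

Check every corner: each single food scaled to meet both minima, and each pair solved so both constraints bind.
banana only: max(275/7, 236/15) = 39.29 servings → $17.68.
strawberries only: max(275/16, 236/78) = 17.19 servings → $24.92.
spinach only: max(275/174, 236/29) = 8.138 servings → $8.54.
banana + strawberries: the both-tight solution has a negative serving — not a feasible corner.
banana + spinach with both tight: 13.75 servings and 1.027 servings → $7.26.
strawberries + spinach with both tight: 2.524 servings and 1.348 servings → $5.08.
The minimum over all feasible corners is $5.08.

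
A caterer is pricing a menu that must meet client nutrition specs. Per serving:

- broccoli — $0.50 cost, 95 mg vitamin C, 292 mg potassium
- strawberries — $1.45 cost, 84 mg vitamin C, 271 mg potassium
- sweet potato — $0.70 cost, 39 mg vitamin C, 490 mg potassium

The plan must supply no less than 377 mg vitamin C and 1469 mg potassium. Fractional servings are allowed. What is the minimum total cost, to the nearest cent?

With two linear requirements the optimum uses one or two foods; enumerate the corners.
broccoli only: max(377/95, 1469/292) = 5.031 servings → $2.52.
strawberries only: max(377/84, 1469/271) = 5.421 servings → $7.86.
sweet potato only: max(377/39, 1469/490) = 9.667 servings → $6.77.
broccoli + strawberries: intersection lies outside the first quadrant.
broccoli + sweet potato with both tight: 3.624 servings and 0.8381 servings → $2.40.
strawberries + sweet potato with both tight: 4.166 servings and 0.694 servings → $6.53.
Cheapest feasible corner: $2.40.

$2.40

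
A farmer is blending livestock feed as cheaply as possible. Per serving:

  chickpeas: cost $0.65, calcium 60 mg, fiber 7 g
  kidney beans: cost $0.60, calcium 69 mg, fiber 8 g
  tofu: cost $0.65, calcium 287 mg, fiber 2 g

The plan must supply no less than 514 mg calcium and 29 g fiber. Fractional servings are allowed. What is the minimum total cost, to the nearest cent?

$2.66

For a min-cost LP with two ≥-constraints, a basic feasible solution has at most two positive variables.
chickpeas only: max(514/60, 29/7) = 8.567 servings → $5.57.
kidney beans only: max(514/69, 29/8) = 7.449 servings → $4.47.
tofu only: max(514/287, 29/2) = 14.5 servings → $9.43.
chickpeas + kidney beans with both targets exact would need a negative amount; discard.
chickpeas + tofu with both tight: 3.862 servings and 0.9836 servings → $3.15.
kidney beans + tofu with both tight: 3.38 servings and 0.9782 servings → $2.66.
So the least-cost plan costs $2.66.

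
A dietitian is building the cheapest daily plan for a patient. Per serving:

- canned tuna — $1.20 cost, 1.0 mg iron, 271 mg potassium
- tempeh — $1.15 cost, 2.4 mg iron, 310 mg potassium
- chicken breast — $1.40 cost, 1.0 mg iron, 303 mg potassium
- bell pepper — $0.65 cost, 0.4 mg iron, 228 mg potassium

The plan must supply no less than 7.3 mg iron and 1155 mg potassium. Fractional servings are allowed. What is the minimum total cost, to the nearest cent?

Minimising a linear cost over {iron ≥ 7.3, potassium ≥ 1155, servings ≥ 0} — the optimum is at a vertex, using one or two foods.
canned tuna only: max(7.3/1.0, 1155/271) = 7.3 servings → $8.76.
tempeh only: max(7.3/2.4, 1155/310) = 3.726 servings → $4.28.
chicken breast only: max(7.3/1.0, 1155/303) = 7.3 servings → $10.22.
bell pepper only: max(7.3/0.4, 1155/228) = 18.25 servings → $11.86.
canned tuna + tempeh with both tight: 1.495 servings and 2.419 servings → $4.58.
canned tuna + chicken breast: intersection lies outside the first quadrant.
canned tuna + bell pepper with both targets exact would need a negative amount; discard.
tempeh + chicken breast with both tight: 2.533 servings and 1.22 servings → $4.62.
tempeh + bell pepper with both tight: 2.841 servings and 1.203 servings → $4.05.
chicken breast + bell pepper with both targets exact would need a negative amount; discard.
So the least-cost plan costs $4.05.

$4.05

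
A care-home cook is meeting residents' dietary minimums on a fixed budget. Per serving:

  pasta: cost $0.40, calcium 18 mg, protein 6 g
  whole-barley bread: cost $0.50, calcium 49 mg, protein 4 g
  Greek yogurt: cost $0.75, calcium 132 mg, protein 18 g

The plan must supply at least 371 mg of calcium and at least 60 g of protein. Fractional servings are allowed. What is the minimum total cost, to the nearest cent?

pasta only: max(371/18, 60/6) = 20.61 servings → $8.24.
whole-barley bread only: max(371/49, 60/4) = 15 servings → $7.50.
Greek yogurt only: max(371/132, 60/18) = 3.333 servings → $2.50.
pasta + whole-barley bread with both tight: 6.559 servings and 5.162 servings → $5.20.
pasta + Greek yogurt with both tight: 2.654 servings and 2.449 servings → $2.90.
whole-barley bread + Greek yogurt with both targets exact would need a negative amount; discard.
So the least-cost plan costs $2.50.

$2.50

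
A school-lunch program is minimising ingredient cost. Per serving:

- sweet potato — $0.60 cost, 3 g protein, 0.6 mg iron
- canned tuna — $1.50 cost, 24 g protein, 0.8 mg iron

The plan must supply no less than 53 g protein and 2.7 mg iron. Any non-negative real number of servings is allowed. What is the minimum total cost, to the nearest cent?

The cheapest plan sits at a corner of the feasible region — with two constraints it uses at most two foods.
sweet potato only: max(53/3, 2.7/0.6) = 17.67 servings → $10.60.
canned tuna only: max(53/24, 2.7/0.8) = 3.375 servings → $5.06.
sweet potato + canned tuna with both tight: 1.867 servings and 1.975 servings → $4.08.
Cheapest feasible corner: $4.08.

$4.08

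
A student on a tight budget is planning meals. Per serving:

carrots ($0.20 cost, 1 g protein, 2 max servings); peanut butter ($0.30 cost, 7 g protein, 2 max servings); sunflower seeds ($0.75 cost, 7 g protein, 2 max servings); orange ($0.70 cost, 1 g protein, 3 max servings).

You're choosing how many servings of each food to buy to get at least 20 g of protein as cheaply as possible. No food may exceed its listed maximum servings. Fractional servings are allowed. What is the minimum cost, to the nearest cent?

$1.24

Cost per g of protein: peanut butter $0.0429, sunflower seeds $0.1071, carrots $0.2000, orange $0.7000.
Take 2 servings of peanut butter: +14.0 g protein for $0.60 (total $0.60, still need 6.0 g).
Take 0.8571 servings of sunflower seeds: +6.0 g protein for $0.64 (total $1.24, still need 0.0 g).
Greedy by cheapest-per-g is optimal for a single linear constraint, so the minimum cost is $1.24.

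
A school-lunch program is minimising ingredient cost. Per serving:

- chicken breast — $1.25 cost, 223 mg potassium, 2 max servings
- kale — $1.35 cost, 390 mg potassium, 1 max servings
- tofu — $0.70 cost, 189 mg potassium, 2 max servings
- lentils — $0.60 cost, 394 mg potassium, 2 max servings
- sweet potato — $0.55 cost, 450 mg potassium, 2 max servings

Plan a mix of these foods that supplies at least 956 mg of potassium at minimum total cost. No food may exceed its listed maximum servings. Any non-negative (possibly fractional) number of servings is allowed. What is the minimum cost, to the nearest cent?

Cost per mg of potassium: sweet potato $0.0012, lentils $0.0015, kale $0.0035, tofu $0.0037, chicken breast $0.0056.
Take 2 servings of sweet potato: +900.0 mg potassium for $1.10 (total $1.10, still need 56.0 mg).
Take 0.1421 servings of lentils: +56.0 mg potassium for $0.09 (total $1.19, still need 0.0 mg).
Greedy by cheapest-per-mg is optimal for a single linear constraint, so the minimum cost is $1.19.

$1.19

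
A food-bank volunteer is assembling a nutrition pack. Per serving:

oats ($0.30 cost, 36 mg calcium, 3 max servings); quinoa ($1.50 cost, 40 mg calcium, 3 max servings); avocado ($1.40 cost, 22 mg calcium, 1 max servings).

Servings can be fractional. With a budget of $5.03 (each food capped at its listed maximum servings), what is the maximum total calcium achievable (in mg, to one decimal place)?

218.1 mg

Calcium per dollar: oats 120, quinoa 26.67, avocado 15.71.
Take 3 servings of oats: spends $0.90, +108.0 mg calcium (running total 108.0 mg).
Take 2.753 servings of quinoa: spends $4.13, +110.1 mg calcium (running total 218.1 mg).
Filling greedily by calcium-per-dollar is optimal for one linear limit, giving 218.1 mg.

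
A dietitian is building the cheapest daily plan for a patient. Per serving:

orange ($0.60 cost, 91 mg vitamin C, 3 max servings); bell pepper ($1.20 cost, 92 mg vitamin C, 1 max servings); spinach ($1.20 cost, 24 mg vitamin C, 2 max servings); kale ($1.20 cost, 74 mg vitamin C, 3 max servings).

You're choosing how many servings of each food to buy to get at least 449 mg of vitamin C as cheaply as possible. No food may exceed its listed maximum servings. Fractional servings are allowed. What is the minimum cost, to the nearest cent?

Cost per mg of vitamin C: orange $0.0066, bell pepper $0.0130, kale $0.0162, spinach $0.0500.
Take 3 servings of orange: +273.0 mg vitamin C for $1.80 (total $1.80, still need 176.0 mg).
Take 1 serving of bell pepper: +92.0 mg vitamin C for $1.20 (total $3.00, still need 84.0 mg).
Take 1.135 servings of kale: +84.0 mg vitamin C for $1.36 (total $4.36, still need 0.0 mg).
Filling from the cheapest source first is optimal under one linear minimum: $4.36.

$4.36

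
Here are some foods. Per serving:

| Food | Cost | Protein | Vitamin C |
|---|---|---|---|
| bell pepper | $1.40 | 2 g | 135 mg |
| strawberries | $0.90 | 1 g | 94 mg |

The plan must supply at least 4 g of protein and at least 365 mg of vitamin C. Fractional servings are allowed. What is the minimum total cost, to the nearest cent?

At the optimum either one food covers both requirements or two foods hit both targets exactly; no other combination can be cheaper.
bell pepper only: max(4/2, 365/135) = 2.704 servings → $3.79.
strawberries only: max(4/1, 365/94) = 4 servings → $3.60.
bell pepper + strawberries with both tight: 0.2075 servings and 3.585 servings → $3.52.
The minimum over all feasible corners is $3.52.

$3.52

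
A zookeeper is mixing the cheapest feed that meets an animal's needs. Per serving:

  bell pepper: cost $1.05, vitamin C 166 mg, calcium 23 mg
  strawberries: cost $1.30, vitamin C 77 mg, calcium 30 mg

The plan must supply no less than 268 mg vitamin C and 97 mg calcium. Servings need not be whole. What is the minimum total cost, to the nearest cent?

$4.21

bell pepper only: max(268/166, 97/23) = 4.217 servings → $4.43.
strawberries only: max(268/77, 97/30) = 3.481 servings → $4.52.
bell pepper + strawberries with both tight: 0.1779 servings and 3.097 servings → $4.21.
Cheapest feasible corner: $4.21.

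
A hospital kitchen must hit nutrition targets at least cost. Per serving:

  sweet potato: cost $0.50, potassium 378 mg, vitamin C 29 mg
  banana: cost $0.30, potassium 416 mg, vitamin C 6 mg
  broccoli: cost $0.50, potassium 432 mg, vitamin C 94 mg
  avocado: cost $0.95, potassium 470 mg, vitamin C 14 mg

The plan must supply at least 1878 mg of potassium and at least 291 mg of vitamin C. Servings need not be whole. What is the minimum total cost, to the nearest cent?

At the optimum either one food covers both requirements or two foods hit both targets exactly; no other combination can be cheaper.
sweet potato only: max(1878/378, 291/29) = 10.03 servings → $5.02.
banana only: max(1878/416, 291/6) = 48.5 servings → $14.55.
broccoli only: max(1878/432, 291/94) = 4.347 servings → $2.17.
avocado only: max(1878/470, 291/14) = 20.79 servings → $19.75.
sweet potato + banana: intersection lies outside the first quadrant.
sweet potato + broccoli with both tight: 2.209 servings and 2.414 servings → $2.31.
sweet potato + avocado with both targets exact would need a negative amount; discard.
banana + broccoli with both tight: 1.392 servings and 3.007 servings → $1.92.
banana + avocado: the both-tight solution has a negative serving — not a feasible corner.
broccoli + avocado with both tight: 2.897 servings and 1.333 servings → $2.71.
Cheapest feasible corner: $1.92.

$1.92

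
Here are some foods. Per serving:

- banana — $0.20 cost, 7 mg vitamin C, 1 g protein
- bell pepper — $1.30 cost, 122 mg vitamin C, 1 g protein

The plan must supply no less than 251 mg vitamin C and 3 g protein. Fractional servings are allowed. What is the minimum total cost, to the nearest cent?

An LP optimum is at a vertex; with two nutrient constraints at most two foods are used. Check each candidate.
banana only: max(251/7, 3/1) = 35.86 servings → $7.17.
bell pepper only: max(251/122, 3/1) = 3 servings → $3.90.
banana + bell pepper with both tight: 1 serving and 2 servings → $2.80.
Cheapest feasible corner: $2.80.

$2.80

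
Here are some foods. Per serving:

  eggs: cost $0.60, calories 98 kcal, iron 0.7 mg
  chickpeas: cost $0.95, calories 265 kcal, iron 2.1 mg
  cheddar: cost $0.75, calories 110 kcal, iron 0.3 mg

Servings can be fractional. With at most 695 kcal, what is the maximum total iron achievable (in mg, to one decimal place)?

Iron per kcal: chickpeas 0.007925, eggs 0.007143, cheddar 0.002727.
With no serving limits, spend the whole calories allowance on chickpeas: 695 kcal / 265 kcal × 2.1 mg = 5.5 mg.

5.5 mg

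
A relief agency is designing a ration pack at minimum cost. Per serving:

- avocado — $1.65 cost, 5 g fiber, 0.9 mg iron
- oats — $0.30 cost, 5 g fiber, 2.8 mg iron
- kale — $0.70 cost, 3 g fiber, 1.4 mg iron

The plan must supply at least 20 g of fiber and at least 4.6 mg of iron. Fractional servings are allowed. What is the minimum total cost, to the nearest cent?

For a min-cost LP with two ≥-constraints, a basic feasible solution has at most two positive variables.
avocado only: max(20/5, 4.6/0.9) = 5.111 servings → $8.43.
oats only: max(20/5, 4.6/2.8) = 4 servings → $1.20.
kale only: max(20/3, 4.6/1.4) = 6.667 servings → $4.67.
avocado + oats with both tight: 3.474 servings and 0.5263 servings → $5.89.
avocado + kale with both tight: 3.302 servings and 1.163 servings → $6.26.
oats + kale: intersection lies outside the first quadrant.
Cheapest feasible corner: $1.20.

$1.20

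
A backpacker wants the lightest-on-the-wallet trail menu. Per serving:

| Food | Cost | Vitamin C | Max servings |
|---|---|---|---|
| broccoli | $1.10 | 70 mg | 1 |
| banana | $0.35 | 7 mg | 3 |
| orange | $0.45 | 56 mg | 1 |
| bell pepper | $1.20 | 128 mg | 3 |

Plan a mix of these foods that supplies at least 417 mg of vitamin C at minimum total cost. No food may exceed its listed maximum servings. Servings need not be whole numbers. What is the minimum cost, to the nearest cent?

Cost per mg of vitamin C: orange $0.0080, bell pepper $0.0094, broccoli $0.0157, banana $0.0500.
Take 1 serving of orange: +56.0 mg vitamin C for $0.45 (total $0.45, still need 361.0 mg).
Take 2.82 servings of bell pepper: +361.0 mg vitamin C for $3.38 (total $3.83, still need 0.0 mg).
Filling from the cheapest source first is optimal under one linear minimum: $3.83.

$3.83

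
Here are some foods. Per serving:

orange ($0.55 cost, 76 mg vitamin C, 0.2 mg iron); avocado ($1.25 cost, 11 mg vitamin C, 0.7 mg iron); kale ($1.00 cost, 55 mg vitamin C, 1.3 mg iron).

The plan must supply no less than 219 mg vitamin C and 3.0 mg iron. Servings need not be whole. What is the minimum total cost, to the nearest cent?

$2.85

Check every corner: each single food scaled to meet both minima, and each pair solved so both constraints bind.
orange only: max(219/76, 3.0/0.2) = 15 servings → $8.25.
avocado only: max(219/11, 3.0/0.7) = 19.91 servings → $24.89.
kale only: max(219/55, 3.0/1.3) = 3.982 servings → $3.98.
orange + avocado with both tight: 2.359 servings and 3.612 servings → $5.81.
orange + kale with both tight: 1.363 servings and 2.098 servings → $2.85.
avocado + kale with both targets exact would need a negative amount; discard.
The minimum over all feasible corners is $2.85.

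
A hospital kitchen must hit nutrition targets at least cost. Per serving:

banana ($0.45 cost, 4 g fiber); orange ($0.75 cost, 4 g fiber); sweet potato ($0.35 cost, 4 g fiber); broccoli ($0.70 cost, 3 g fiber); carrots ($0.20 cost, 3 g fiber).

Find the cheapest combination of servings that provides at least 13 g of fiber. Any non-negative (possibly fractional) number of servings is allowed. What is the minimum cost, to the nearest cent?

Cost per g of fiber: carrots $0.0667, sweet potato $0.0875, banana $0.1125, orange $0.1875, broccoli $0.2333.
With no serving limits, use only carrots: 13 g / 3 g = 4.333 servings × $0.20 = $0.87.

$0.87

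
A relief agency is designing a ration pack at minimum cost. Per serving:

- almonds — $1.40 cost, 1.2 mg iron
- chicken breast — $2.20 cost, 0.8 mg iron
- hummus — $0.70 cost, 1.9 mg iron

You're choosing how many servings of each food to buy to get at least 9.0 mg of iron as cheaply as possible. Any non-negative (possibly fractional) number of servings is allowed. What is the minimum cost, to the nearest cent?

$3.32

Cost per mg of iron: hummus $0.3684, almonds $1.1667, chicken breast $2.7500.
With no serving limits, use only hummus: 9.0 mg / 1.9 mg = 4.737 servings × $0.70 = $3.32.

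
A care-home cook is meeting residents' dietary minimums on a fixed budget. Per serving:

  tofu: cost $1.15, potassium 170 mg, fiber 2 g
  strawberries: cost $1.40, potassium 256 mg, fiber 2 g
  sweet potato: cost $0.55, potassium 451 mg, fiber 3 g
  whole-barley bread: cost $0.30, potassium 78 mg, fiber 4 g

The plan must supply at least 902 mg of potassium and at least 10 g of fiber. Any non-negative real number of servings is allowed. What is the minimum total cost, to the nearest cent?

$1.34

For a min-cost LP with two ≥-constraints, a basic feasible solution has at most two positive variables.
tofu only: max(902/170, 10/2) = 5.306 servings → $6.10.
strawberries only: max(902/256, 10/2) = 5 servings → $7.00.
sweet potato only: max(902/451, 10/3) = 3.333 servings → $1.83.
whole-barley bread only: max(902/78, 10/4) = 11.56 servings → $3.47.
tofu + strawberries with both tight: 4.395 servings and 0.6047 servings → $5.90.
tofu + sweet potato with both tight: 4.602 servings and 0.2653 servings → $5.44.
tofu + whole-barley bread with both targets exact would need a negative amount; discard.
strawberries + sweet potato with both targets exact would need a negative amount; discard.
strawberries + whole-barley bread with both tight: 3.258 servings and 0.871 servings → $4.82.
sweet potato + whole-barley bread with both tight: 1.801 servings and 1.149 servings → $1.34.
Cheapest feasible corner: $1.34.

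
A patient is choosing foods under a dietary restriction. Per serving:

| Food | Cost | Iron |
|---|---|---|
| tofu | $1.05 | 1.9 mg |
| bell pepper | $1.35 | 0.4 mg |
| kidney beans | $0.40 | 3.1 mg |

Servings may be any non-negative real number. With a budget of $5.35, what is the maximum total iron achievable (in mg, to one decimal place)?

41.5 mg

Iron per dollar: kidney beans 7.75, tofu 1.81, bell pepper 0.2963.
With no serving limits, spend the whole cost allowance on kidney beans: $5.35 / $0.40 × 3.1 mg = 41.5 mg.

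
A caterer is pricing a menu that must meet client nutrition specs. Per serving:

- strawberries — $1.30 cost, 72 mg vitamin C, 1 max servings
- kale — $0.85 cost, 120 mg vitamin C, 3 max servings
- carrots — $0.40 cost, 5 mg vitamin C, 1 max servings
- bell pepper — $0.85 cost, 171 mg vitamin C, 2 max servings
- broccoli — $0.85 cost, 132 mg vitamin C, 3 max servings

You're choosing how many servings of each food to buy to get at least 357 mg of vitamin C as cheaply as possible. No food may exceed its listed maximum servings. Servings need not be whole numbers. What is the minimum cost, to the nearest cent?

$1.80

Cost per mg of vitamin C: bell pepper $0.0050, broccoli $0.0064, kale $0.0071, strawberries $0.0181, carrots $0.0800.
Take 2 servings of bell pepper: +342.0 mg vitamin C for $1.70 (total $1.70, still need 15.0 mg).
Take 0.1136 servings of broccoli: +15.0 mg vitamin C for $0.10 (total $1.80, still need 0.0 mg).
Greedy by cheapest-per-mg is optimal for a single linear constraint, so the minimum cost is $1.80.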